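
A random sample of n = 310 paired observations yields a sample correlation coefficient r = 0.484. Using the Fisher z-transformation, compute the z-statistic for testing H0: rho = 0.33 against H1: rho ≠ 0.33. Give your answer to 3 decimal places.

3.248

Fisher z: atanh(0.484) = 0.528195, atanh(0.33) = 0.342828
z = (z_r − z_0)·√(n−3) = (0.528195 − 0.342828)·√307 = 0.185367 · 17.521415 = 3.248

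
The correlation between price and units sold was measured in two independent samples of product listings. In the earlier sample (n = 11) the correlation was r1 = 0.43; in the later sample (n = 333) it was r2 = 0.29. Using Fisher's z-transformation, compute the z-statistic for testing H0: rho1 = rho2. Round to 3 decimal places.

0.451

z1 = atanh(0.43) = 0.459897,  z2 = atanh(0.29) = 0.298566
SE = √(1/(n1−3) + 1/(n2−3)) = √(1/8 + 1/330) = √(0.1250000 + 0.0030303) = √0.1280303 = 0.357813
z = (z1 − z2)/SE = (0.459897 − 0.298566) / 0.357813 = 0.161331 / 0.357813 = 0.451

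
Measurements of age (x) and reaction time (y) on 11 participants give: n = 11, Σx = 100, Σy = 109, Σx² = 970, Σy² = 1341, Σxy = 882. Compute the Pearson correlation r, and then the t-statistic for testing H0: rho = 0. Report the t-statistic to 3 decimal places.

-5.146

S_xy = nΣxy − ΣxΣy = 11·882 − 100·109 = 9702 − 10900 = -1198
S_xx = nΣx² − (Σx)² = 11·970 − 100² = 10670 − 10000 = 670
S_yy = nΣy² − (Σy)² = 11·1341 − 109² = 14751 − 11881 = 2870
r = S_xy / √(S_xx·S_yy) = -1198 / √(670·2870) = -1198 / √1922900 = -1198 / 1386.6867 = -0.8639
t = r·√(n−2)/√(1−r²) = -0.8639·√9 / √(1−0.746323) = -2.591700 / 0.503664 = -5.146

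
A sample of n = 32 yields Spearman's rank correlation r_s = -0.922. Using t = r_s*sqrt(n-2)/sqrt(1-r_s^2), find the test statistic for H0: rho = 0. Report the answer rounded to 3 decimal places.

t = r_s·√(n−2) / √(1−r_s²) with r_s = -0.922, n = 32
  = -0.922·√30 / √(1 − 0.850084)
  = -0.922·5.477226 / 0.387190
  = -5.050002 / 0.387190 = -13.043

-13.043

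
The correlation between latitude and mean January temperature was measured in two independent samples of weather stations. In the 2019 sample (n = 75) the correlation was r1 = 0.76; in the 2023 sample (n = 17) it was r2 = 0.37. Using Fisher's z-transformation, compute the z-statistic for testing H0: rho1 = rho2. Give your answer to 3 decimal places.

2.081

z1 = atanh(0.76) = 0.996215,  z2 = atanh(0.37) = 0.388423
SE = √(1/(n1−3) + 1/(n2−3)) = √(1/72 + 1/14) = √(0.0138889 + 0.0714286) = √0.0853175 = 0.292092
z = (z1 − z2)/SE = (0.996215 − 0.388423) / 0.292092 = 0.607792 / 0.292092 = 2.081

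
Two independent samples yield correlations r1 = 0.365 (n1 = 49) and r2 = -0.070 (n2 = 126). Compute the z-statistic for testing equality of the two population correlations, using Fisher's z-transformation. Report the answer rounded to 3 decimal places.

Fisher z-transforms: z1 = atanh(0.365) = 0.382642, z2 = atanh(-0.070) = -0.070115; difference d = 0.452757
Var(d) = 1/46 + 1/123 = 0.0217391 + 0.0081301 = 0.0298692
z = d/√Var(d) = 0.452757 / √0.0298692 = 0.452757 / 0.172827 = 2.620

2.620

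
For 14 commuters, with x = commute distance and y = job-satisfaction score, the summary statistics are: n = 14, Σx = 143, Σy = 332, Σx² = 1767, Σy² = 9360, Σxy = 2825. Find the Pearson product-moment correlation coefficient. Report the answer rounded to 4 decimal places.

-0.8388

Numerator: nΣxy − (Σx)(Σy) = 14·2825 − (143)(332) = -7926
Denominator: √[(nΣx²−(Σx)²)(nΣy²−(Σy)²)]
  nΣx²−(Σx)² = 14·1767 − 20449 = 4289;  nΣy²−(Σy)² = 14·9360 − 110224 = 20816
  √(4289·20816) = √89279824 = 9448.8001
r = -7926 / 9448.8001 = -0.8388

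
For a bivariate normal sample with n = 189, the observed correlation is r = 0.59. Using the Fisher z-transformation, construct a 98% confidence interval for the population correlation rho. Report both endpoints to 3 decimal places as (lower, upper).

z_r = atanh(0.59) = 0.677666;  SE = 1/√(n−3) = 1/√186 = 0.073324
z-limits: 0.677666 ± 2.326·0.073324 = 0.677666 ± 0.170552 = [0.507114, 0.848218]
ρ-limits: (tanh 0.507114, tanh 0.848218) = (0.468, 0.690)

(0.468, 0.690)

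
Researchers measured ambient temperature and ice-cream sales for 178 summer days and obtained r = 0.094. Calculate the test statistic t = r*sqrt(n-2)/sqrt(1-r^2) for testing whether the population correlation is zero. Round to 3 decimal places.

1.253

t = r·√(n−2) / √(1−r²) with r = 0.094, n = 178
  = 0.094·√176 / √(1 − 0.008836)
  = 0.094·13.266499 / 0.995572
  = 1.247051 / 0.995572 = 1.253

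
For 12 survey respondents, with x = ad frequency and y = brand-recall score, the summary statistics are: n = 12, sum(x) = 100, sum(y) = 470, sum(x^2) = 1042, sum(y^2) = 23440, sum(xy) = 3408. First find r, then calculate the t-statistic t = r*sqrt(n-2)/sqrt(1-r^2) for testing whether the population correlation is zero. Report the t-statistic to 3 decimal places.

-1.808

S_xy = nΣxy − ΣxΣy = 12·3408 − 100·470 = 40896 − 47000 = -6104
S_xx = nΣx² − (Σx)² = 12·1042 − 100² = 12504 − 10000 = 2504
S_yy = nΣy² − (Σy)² = 12·23440 − 470² = 281280 − 220900 = 60380
r = S_xy / √(S_xx·S_yy) = -6104 / √(2504·60380) = -6104 / √151191520 = -6104 / 12295.9961 = -0.4964
t = r·√(n−2)/√(1−r²) = -0.4964·√10 / √(1−0.246413) = -1.569755 / 0.868094 = -1.808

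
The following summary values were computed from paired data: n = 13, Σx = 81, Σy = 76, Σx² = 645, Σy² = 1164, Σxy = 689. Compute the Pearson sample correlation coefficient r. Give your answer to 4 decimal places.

0.6780

Numerator: nΣxy − (Σx)(Σy) = 13·689 − (81)(76) = 2801
Denominator: √[(nΣx²−(Σx)²)(nΣy²−(Σy)²)]
  nΣx²−(Σx)² = 13·645 − 6561 = 1824;  nΣy²−(Σy)² = 13·1164 − 5776 = 9356
  √(1824·9356) = √17065344 = 4131.0221
r = 2801 / 4131.0221 = 0.6780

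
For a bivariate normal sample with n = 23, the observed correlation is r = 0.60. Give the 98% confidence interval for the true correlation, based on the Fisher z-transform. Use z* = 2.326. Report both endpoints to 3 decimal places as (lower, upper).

z_r = atanh(0.60) = 0.693147;  SE = 1/√(n−3) = 1/√20 = 0.223607
z-limits: 0.693147 ± 2.326·0.223607 = 0.693147 ± 0.520110 = [0.173037, 1.213257]
ρ-limits: (tanh 0.173037, tanh 1.213257) = (0.171, 0.838)

(0.171, 0.838)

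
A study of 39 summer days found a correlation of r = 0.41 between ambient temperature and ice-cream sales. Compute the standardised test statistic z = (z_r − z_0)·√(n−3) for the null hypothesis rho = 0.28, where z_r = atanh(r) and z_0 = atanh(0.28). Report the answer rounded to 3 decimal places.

z_r = atanh(0.41) = 0.435611,  z_0 = atanh(0.28) = 0.287682
SE = 1/√(n−3) = 1/√36 = 0.166667
z = (z_r − z_0)/SE = (0.435611 − 0.287682) / 0.166667 = 0.147929 / 0.166667 = 0.888

0.888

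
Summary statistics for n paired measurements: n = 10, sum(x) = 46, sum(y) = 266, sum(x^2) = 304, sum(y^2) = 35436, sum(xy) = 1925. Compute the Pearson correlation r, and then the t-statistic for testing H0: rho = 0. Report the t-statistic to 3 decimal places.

Numerator: nΣxy − (Σx)(Σy) = 10·1925 − (46)(266) = 7014
Denominator: √[(nΣx²−(Σx)²)(nΣy²−(Σy)²)]
  nΣx²−(Σx)² = 10·304 − 2116 = 924;  nΣy²−(Σy)² = 10·35436 − 70756 = 283604
  √(924·283604) = √262050096 = 16187.9615
r = 7014 / 16187.9615 = 0.4333
t = r·√(n−2)/√(1−r²) = 0.4333·√8 / √(1−0.187749) = 1.225557 / 0.901250 = 1.360

1.360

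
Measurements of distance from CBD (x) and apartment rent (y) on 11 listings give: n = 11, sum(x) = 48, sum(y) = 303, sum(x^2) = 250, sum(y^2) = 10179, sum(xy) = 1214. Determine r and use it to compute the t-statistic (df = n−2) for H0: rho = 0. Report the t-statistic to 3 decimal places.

Numerator: nΣxy − (Σx)(Σy) = 11·1214 − (48)(303) = -1190
Denominator: √[(nΣx²−(Σx)²)(nΣy²−(Σy)²)]
  nΣx²−(Σx)² = 11·250 − 2304 = 446;  nΣy²−(Σy)² = 11·10179 − 91809 = 20160
  √(446·20160) = √8991360 = 2998.5597
r = -1190 / 2998.5597 = -0.3969
t = r·√(n−2)/√(1−r²) = -0.3969·√9 / √(1−0.157530) = -1.190700 / 0.917862 = -1.297

-1.297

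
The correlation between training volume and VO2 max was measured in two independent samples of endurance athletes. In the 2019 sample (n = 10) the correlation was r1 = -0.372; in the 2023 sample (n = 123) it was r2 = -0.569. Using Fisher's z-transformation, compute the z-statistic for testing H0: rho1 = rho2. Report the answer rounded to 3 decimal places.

z1 = atanh(-0.372) = -0.390742,  z2 = atanh(-0.569) = -0.646043
SE = √(1/(n1−3) + 1/(n2−3)) = √(1/7 + 1/120) = √(0.1428571 + 0.0083333) = √0.1511904 = 0.388832
z = (z1 − z2)/SE = (-0.390742 − (-0.646043)) / 0.388832 = 0.255301 / 0.388832 = 0.657

0.657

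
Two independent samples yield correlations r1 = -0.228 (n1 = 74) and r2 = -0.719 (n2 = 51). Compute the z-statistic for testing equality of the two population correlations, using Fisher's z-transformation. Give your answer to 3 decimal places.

Fisher z-transforms: z1 = atanh(-0.228) = -0.232079, z2 = atanh(-0.719) = -0.905572; difference d = 0.673493
Var(d) = 1/71 + 1/48 = 0.0140845 + 0.0208333 = 0.0349178
z = d/√Var(d) = 0.673493 / √0.0349178 = 0.673493 / 0.186863 = 3.604

3.604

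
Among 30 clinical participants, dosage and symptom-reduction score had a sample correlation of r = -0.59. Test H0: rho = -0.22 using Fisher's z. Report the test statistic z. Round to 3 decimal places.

-2.359

Fisher z: atanh(-0.59) = -0.677666, atanh(-0.22) = -0.223656
z = (z_r − z_0)·√(n−3) = (-0.677666 − (-0.223656))·√27 = -0.454010 · 5.196152 = -2.359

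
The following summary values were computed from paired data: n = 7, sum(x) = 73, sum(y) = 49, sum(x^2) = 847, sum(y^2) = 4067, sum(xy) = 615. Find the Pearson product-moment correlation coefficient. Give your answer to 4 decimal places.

S_xy = nΣxy − ΣxΣy = 7·615 − 73·49 = 4305 − 3577 = 728
S_xx = nΣx² − (Σx)² = 7·847 − 73² = 5929 − 5329 = 600
S_yy = nΣy² − (Σy)² = 7·4067 − 49² = 28469 − 2401 = 26068
r = S_xy / √(S_xx·S_yy) = 728 / √(600·26068) = 728 / √15640800 = 728 / 3954.8451 = 0.1841

0.1841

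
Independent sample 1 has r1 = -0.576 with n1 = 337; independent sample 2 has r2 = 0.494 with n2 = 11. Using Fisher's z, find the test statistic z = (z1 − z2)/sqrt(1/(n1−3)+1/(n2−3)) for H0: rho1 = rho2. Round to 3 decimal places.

-3.348

z1 = atanh(-0.576) = -0.656456,  z2 = atanh(0.494) = 0.541338
SE = √(1/(n1−3) + 1/(n2−3)) = √(1/334 + 1/8) = √(0.0029940 + 0.1250000) = √0.1279940 = 0.357762
z = (z1 − z2)/SE = (-0.656456 − 0.541338) / 0.357762 = -1.197794 / 0.357762 = -3.348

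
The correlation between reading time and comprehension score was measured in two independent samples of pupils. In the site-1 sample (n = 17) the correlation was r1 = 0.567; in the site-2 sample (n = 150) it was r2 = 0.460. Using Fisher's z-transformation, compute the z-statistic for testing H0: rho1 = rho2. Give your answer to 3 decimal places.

0.521

Fisher z-transforms: z1 = atanh(0.567) = 0.643090, z2 = atanh(0.460) = 0.497311; difference d = 0.145779
Var(d) = 1/14 + 1/147 = 0.0714286 + 0.0068027 = 0.0782313
z = d/√Var(d) = 0.145779 / √0.0782313 = 0.145779 / 0.279699 = 0.521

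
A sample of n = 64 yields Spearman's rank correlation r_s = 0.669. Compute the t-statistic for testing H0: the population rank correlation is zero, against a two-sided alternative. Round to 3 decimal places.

1 − r_s² = 1 − 0.447561 = 0.552439;  √(1−r_s²) = 0.743262
√(n−2) = √62 = 7.874008
t = r_s·√(n−2)/√(1−r_s²) = 0.669 · 7.874008 / 0.743262 = 7.087

7.087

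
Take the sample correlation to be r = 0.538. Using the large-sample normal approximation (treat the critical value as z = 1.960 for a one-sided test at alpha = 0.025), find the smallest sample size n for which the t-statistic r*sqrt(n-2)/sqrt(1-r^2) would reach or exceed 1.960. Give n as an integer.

12

Need r·√(n−2)/√(1−r²) ≥ 1.960
√(n−2) ≥ 1.960·√(1−0.289444) / 0.538 = 1.960·0.842945 / 0.538 = 3.0710
n−2 ≥ 9.4310  ⇒  n ≥ 11.4310
Smallest integer n = 12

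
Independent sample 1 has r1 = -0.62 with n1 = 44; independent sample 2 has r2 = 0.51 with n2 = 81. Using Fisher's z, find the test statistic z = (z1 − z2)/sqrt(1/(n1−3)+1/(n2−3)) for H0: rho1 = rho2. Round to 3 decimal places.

z1 = atanh(-0.62) = -0.725005,  z2 = atanh(0.51) = 0.562730
SE = √(1/(n1−3) + 1/(n2−3)) = √(1/41 + 1/78) = √(0.0243902 + 0.0128205) = √0.0372107 = 0.192901
z = (z1 − z2)/SE = (-0.725005 − 0.562730) / 0.192901 = -1.287735 / 0.192901 = -6.676

-6.676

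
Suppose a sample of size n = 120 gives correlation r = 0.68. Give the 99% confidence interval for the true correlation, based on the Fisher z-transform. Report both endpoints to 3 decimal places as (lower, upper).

(0.531, 0.788)

z_r = atanh(0.68) = 0.829114;  SE = 1/√(n−3) = 1/√117 = 0.092450
z-limits: 0.829114 ± 2.576·0.092450 = 0.829114 ± 0.238151 = [0.590963, 1.067265]
ρ-limits: (tanh 0.590963, tanh 1.067265) = (0.531, 0.788)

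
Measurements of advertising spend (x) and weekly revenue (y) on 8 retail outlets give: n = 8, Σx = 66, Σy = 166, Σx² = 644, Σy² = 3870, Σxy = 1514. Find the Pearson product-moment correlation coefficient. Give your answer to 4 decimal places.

Numerator: nΣxy − (Σx)(Σy) = 8·1514 − (66)(166) = 1156
Denominator: √[(nΣx²−(Σx)²)(nΣy²−(Σy)²)]
  nΣx²−(Σx)² = 8·644 − 4356 = 796;  nΣy²−(Σy)² = 8·3870 − 27556 = 3404
  √(796·3404) = √2709584 = 1646.0814
r = 1156 / 1646.0814 = 0.7023

0.7023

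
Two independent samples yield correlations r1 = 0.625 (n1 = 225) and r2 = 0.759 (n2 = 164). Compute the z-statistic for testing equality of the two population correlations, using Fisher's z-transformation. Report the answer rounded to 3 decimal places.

-2.518

Fisher z-transforms: z1 = atanh(0.625) = 0.733169, z2 = atanh(0.759) = 0.993852; difference d = -0.260683
Var(d) = 1/222 + 1/161 = 0.0045045 + 0.0062112 = 0.0107157
z = d/√Var(d) = -0.260683 / √0.0107157 = -0.260683 / 0.103517 = -2.518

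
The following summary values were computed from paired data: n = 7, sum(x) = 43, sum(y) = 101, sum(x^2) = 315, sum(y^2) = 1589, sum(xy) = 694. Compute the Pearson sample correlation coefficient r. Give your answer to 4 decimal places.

Numerator: nΣxy − (Σx)(Σy) = 7·694 − (43)(101) = 515
Denominator: √[(nΣx²−(Σx)²)(nΣy²−(Σy)²)]
  nΣx²−(Σx)² = 7·315 − 1849 = 356;  nΣy²−(Σy)² = 7·1589 − 10201 = 922
  √(356·922) = √328232 = 572.9154
r = 515 / 572.9154 = 0.8989

0.8989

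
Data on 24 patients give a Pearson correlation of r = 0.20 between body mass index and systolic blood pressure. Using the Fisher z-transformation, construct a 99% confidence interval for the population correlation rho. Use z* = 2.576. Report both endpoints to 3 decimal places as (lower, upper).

(-0.345, 0.644)

z_r = atanh(0.20) = 0.202733;  SE = 1/√(n−3) = 1/√21 = 0.218218
z-limits: 0.202733 ± 2.576·0.218218 = 0.202733 ± 0.562130 = [-0.359397, 0.764863]
ρ-limits: (tanh -0.359397, tanh 0.764863) = (-0.345, 0.644)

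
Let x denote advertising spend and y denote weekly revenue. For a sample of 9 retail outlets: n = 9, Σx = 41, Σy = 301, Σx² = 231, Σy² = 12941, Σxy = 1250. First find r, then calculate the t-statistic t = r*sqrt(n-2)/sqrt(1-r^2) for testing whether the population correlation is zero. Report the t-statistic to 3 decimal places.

Numerator: nΣxy − (Σx)(Σy) = 9·1250 − (41)(301) = -1091
Denominator: √[(nΣx²−(Σx)²)(nΣy²−(Σy)²)]
  nΣx²−(Σx)² = 9·231 − 1681 = 398;  nΣy²−(Σy)² = 9·12941 − 90601 = 25868
  √(398·25868) = √10295464 = 3208.6545
r = -1091 / 3208.6545 = -0.3400
t = r·√(n−2)/√(1−r²) = -0.3400·√7 / √(1−0.115600) = -0.899555 / 0.940425 = -0.957

-0.957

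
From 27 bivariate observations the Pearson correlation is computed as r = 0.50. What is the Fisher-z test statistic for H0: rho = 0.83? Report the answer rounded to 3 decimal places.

-3.130

Fisher z: atanh(0.50) = 0.549306, atanh(0.83) = 1.188136
z = (z_r − z_0)·√(n−3) = (0.549306 − 1.188136)·√24 = -0.638830 · 4.898979 = -3.130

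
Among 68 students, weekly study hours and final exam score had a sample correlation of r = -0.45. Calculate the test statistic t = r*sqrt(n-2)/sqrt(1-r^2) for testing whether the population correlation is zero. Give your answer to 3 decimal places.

-4.094

t = r·√(n−2) / √(1−r²) with r = -0.45, n = 68
  = -0.45·√66 / √(1 − 0.2025)
  = -0.45·8.124038 / 0.893029
  = -3.655817 / 0.893029 = -4.094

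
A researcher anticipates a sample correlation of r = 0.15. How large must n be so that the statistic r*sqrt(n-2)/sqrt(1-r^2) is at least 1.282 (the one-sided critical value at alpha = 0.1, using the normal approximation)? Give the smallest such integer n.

r√(n−2)/√(1−r²) ≥ 1.282  ⇔  n−2 ≥ (1.282)²·(1−r²)/r²
(1−r²)/r² = (1−0.0225)/0.0225 = 43.4444
n ≥ 2 + 1.643524·43.4444 = 2 + 71.4019 = 73.4019
⌈73.4019⌉ = 74

74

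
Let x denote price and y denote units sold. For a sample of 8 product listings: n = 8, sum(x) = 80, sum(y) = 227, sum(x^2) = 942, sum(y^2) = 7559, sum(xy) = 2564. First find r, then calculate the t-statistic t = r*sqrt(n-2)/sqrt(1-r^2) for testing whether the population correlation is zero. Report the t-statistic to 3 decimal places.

Numerator: nΣxy − (Σx)(Σy) = 8·2564 − (80)(227) = 2352
Denominator: √[(nΣx²−(Σx)²)(nΣy²−(Σy)²)]
  nΣx²−(Σx)² = 8·942 − 6400 = 1136;  nΣy²−(Σy)² = 8·7559 − 51529 = 8943
  √(1136·8943) = √10159248 = 3187.3575
r = 2352 / 3187.3575 = 0.7379
t = r·√(n−2)/√(1−r²) = 0.7379·√6 / √(1−0.544496) = 1.807478 / 0.674910 = 2.678

2.678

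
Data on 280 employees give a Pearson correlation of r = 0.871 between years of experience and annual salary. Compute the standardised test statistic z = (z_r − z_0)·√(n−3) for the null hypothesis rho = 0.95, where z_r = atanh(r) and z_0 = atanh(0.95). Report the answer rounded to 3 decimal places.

Fisher z: atanh(0.871) = 1.337208, atanh(0.95) = 1.831781
z = (z_r − z_0)·√(n−3) = (1.337208 − 1.831781)·√277 = -0.494573 · 16.643317 = -8.231

-8.231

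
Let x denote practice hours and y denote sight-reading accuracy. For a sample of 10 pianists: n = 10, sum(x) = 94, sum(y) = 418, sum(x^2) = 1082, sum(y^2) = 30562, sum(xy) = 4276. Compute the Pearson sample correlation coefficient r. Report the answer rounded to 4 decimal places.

Numerator: nΣxy − (Σx)(Σy) = 10·4276 − (94)(418) = 3468
Denominator: √[(nΣx²−(Σx)²)(nΣy²−(Σy)²)]
  nΣx²−(Σx)² = 10·1082 − 8836 = 1984;  nΣy²−(Σy)² = 10·30562 − 174724 = 130896
  √(1984·130896) = √259697664 = 16115.1377
r = 3468 / 16115.1377 = 0.2152

0.2152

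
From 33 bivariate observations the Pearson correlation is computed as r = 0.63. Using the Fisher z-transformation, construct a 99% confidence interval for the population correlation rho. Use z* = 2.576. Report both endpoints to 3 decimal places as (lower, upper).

(0.265, 0.837)

Fisher z: z_r = atanh(r) = ½·ln((1+0.63)/(1−0.63)) = 0.741416
SE(z) = 1/√(n−3) = 1/√30 = 0.182574
99% ⇒ z* = 2.576; margin = 2.576·0.182574 = 0.470311
CI on z-scale: (0.271105, 1.211727)
Back-transform: tanh(0.271105) = 0.264653, tanh(1.211727) = 0.837197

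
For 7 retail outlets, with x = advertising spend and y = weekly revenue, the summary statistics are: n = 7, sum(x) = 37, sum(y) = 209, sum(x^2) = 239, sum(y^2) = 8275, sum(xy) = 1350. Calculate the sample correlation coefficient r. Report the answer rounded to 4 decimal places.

0.8251

Numerator: nΣxy − (Σx)(Σy) = 7·1350 − (37)(209) = 1717
Denominator: √[(nΣx²−(Σx)²)(nΣy²−(Σy)²)]
  nΣx²−(Σx)² = 7·239 − 1369 = 304;  nΣy²−(Σy)² = 7·8275 − 43681 = 14244
  √(304·14244) = √4330176 = 2080.9075
r = 1717 / 2080.9075 = 0.8251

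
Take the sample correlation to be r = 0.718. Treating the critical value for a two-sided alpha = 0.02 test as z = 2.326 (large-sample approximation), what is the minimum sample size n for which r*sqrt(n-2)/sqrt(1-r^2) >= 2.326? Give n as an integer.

r√(n−2)/√(1−r²) ≥ 2.326  ⇔  n−2 ≥ (2.326)²·(1−r²)/r²
(1−r²)/r² = (1−0.515524)/0.515524 = 0.9398
n ≥ 2 + 5.410276·0.9398 = 2 + 5.0846 = 7.0846
⌈7.0846⌉ = 8

8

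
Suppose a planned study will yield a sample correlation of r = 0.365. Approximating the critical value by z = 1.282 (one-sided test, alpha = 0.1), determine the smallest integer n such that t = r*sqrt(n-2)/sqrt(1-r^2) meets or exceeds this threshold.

r√(n−2)/√(1−r²) ≥ 1.282  ⇔  n−2 ≥ (1.282)²·(1−r²)/r²
(1−r²)/r² = (1−0.133225)/0.133225 = 6.5061
n ≥ 2 + 1.643524·6.5061 = 2 + 10.6929 = 12.6929
⌈12.6929⌉ = 13

13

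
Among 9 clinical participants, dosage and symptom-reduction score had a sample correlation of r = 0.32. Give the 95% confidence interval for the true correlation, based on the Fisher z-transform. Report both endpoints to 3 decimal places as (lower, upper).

Fisher z: z_r = atanh(r) = ½·ln((1+0.32)/(1−0.32)) = 0.331647
SE(z) = 1/√(n−3) = 1/√6 = 0.408248
95% ⇒ z* = 1.960; margin = 1.960·0.408248 = 0.800166
CI on z-scale: (-0.468519, 1.131813)
Back-transform: tanh(-0.468519) = -0.437002, tanh(1.131813) = 0.811639

(-0.437, 0.812)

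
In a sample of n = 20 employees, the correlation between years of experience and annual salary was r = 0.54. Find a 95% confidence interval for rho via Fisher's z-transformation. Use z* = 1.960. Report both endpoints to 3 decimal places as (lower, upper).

(0.128, 0.793)

Fisher z: z_r = atanh(r) = ½·ln((1+0.54)/(1−0.54)) = 0.604156
SE(z) = 1/√(n−3) = 1/√17 = 0.242536
95% ⇒ z* = 1.960; margin = 1.960·0.242536 = 0.475371
CI on z-scale: (0.128785, 1.079527)
Back-transform: tanh(0.128785) = 0.128078, tanh(1.079527) = 0.793024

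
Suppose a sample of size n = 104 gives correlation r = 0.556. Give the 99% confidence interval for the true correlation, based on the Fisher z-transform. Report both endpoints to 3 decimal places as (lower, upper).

z_r = atanh(0.556) = 0.627025;  SE = 1/√(n−3) = 1/√101 = 0.099504
z-limits: 0.627025 ± 2.576·0.099504 = 0.627025 ± 0.256322 = [0.370703, 0.883347]
ρ-limits: (tanh 0.370703, tanh 0.883347) = (0.355, 0.708)

(0.355, 0.708)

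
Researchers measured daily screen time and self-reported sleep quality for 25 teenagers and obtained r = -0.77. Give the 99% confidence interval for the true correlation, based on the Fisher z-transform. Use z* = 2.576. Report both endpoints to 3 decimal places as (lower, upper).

(-0.917, -0.439)

Fisher z: z_r = atanh(r) = ½·ln((1+(-0.77))/(1−(-0.77))) = -1.020328
SE(z) = 1/√(n−3) = 1/√22 = 0.213201
99% ⇒ z* = 2.576; margin = 2.576·0.213201 = 0.549206
CI on z-scale: (-1.569534, -0.471122)
Back-transform: tanh(-1.569534) = -0.916952, tanh(-0.471122) = -0.439105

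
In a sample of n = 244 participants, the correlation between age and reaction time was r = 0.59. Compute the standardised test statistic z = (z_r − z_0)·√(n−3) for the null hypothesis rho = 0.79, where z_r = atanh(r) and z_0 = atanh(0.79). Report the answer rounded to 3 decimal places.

-6.113

z_r = atanh(0.59) = 0.677666,  z_0 = atanh(0.79) = 1.071432
SE = 1/√(n−3) = 1/√241 = 0.064416
z = (z_r − z_0)/SE = (0.677666 − 1.071432) / 0.064416 = -0.393766 / 0.064416 = -6.113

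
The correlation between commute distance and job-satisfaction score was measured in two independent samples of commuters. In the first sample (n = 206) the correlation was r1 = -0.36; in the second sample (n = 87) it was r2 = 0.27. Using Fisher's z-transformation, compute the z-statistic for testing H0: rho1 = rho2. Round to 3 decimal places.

Fisher z-transforms: z1 = atanh(-0.36) = -0.376886, z2 = atanh(0.27) = 0.276864; difference d = -0.653750
Var(d) = 1/203 + 1/84 = 0.0049261 + 0.0119048 = 0.0168309
z = d/√Var(d) = -0.653750 / √0.0168309 = -0.653750 / 0.129734 = -5.039

-5.039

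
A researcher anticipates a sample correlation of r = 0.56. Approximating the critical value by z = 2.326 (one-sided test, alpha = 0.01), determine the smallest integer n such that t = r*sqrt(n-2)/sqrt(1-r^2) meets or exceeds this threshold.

Need r·√(n−2)/√(1−r²) ≥ 2.326
√(n−2) ≥ 2.326·√(1−0.3136) / 0.56 = 2.326·0.828493 / 0.56 = 3.4412
n−2 ≥ 11.8419  ⇒  n ≥ 13.8419
Smallest integer n = 14

14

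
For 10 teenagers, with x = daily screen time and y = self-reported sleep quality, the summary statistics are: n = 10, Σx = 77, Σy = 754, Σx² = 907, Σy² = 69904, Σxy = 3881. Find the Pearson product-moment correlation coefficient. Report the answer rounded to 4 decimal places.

-0.9506

Numerator: nΣxy − (Σx)(Σy) = 10·3881 − (77)(754) = -19248
Denominator: √[(nΣx²−(Σx)²)(nΣy²−(Σy)²)]
  nΣx²−(Σx)² = 10·907 − 5929 = 3141;  nΣy²−(Σy)² = 10·69904 − 568516 = 130524
  √(3141·130524) = √409975884 = 20247.8612
r = -19248 / 20247.8612 = -0.9506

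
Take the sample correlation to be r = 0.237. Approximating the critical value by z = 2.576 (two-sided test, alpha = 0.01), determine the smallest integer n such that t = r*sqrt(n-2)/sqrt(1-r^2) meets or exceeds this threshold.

114

r√(n−2)/√(1−r²) ≥ 2.576  ⇔  n−2 ≥ (2.576)²·(1−r²)/r²
(1−r²)/r² = (1−0.056169)/0.056169 = 16.8034
n ≥ 2 + 6.635776·16.8034 = 2 + 111.5036 = 113.5036
⌈113.5036⌉ = 114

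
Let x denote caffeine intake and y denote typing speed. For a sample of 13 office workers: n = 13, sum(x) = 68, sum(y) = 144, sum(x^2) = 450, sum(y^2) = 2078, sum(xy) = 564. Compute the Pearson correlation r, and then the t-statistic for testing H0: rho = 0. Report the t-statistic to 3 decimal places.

S_xy = nΣxy − ΣxΣy = 13·564 − 68·144 = 7332 − 9792 = -2460
S_xx = nΣx² − (Σx)² = 13·450 − 68² = 5850 − 4624 = 1226
S_yy = nΣy² − (Σy)² = 13·2078 − 144² = 27014 − 20736 = 6278
r = S_xy / √(S_xx·S_yy) = -2460 / √(1226·6278) = -2460 / √7696828 = -2460 / 2774.3158 = -0.8867
t = r·√(n−2)/√(1−r²) = -0.8867·√11 / √(1−0.786237) = -2.940851 / 0.462345 = -6.361

-6.361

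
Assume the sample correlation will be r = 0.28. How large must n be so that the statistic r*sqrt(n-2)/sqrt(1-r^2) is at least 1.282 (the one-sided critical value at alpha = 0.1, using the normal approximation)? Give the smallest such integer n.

22

Need r·√(n−2)/√(1−r²) ≥ 1.282
√(n−2) ≥ 1.282·√(1−0.0784) / 0.28 = 1.282·0.960000 / 0.28 = 4.3954
n−2 ≥ 19.3195  ⇒  n ≥ 21.3195
Smallest integer n = 22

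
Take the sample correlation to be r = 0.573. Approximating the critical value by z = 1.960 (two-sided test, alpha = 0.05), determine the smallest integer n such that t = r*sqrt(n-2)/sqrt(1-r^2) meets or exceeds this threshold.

r√(n−2)/√(1−r²) ≥ 1.960  ⇔  n−2 ≥ (1.960)²·(1−r²)/r²
(1−r²)/r² = (1−0.328329)/0.328329 = 2.0457
n ≥ 2 + 3.8416·2.0457 = 2 + 7.8588 = 9.8588
⌈9.8588⌉ = 10

10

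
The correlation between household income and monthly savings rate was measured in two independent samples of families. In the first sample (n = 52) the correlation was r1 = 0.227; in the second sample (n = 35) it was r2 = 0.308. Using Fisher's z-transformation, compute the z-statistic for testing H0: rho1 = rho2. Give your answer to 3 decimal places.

z1 = atanh(0.227) = 0.231024,  z2 = atanh(0.308) = 0.318334
SE = √(1/(n1−3) + 1/(n2−3)) = √(1/49 + 1/32) = √(0.0204082 + 0.0312500) = √0.0516582 = 0.227284
z = (z1 − z2)/SE = (0.231024 − 0.318334) / 0.227284 = -0.087310 / 0.227284 = -0.384

-0.384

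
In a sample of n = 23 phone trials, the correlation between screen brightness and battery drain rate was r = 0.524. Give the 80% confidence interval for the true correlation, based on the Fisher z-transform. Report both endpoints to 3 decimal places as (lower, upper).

(0.287, 0.701)

z_r = atanh(0.524) = 0.581838;  SE = 1/√(n−3) = 1/√20 = 0.223607
z-limits: 0.581838 ± 1.282·0.223607 = 0.581838 ± 0.286664 = [0.295174, 0.868502]
ρ-limits: (tanh 0.295174, tanh 0.868502) = (0.287, 0.701)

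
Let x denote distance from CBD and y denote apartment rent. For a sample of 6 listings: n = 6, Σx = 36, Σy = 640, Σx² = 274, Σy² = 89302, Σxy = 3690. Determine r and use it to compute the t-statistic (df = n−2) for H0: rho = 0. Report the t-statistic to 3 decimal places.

-0.274

S_xy = nΣxy − ΣxΣy = 6·3690 − 36·640 = 22140 − 23040 = -900
S_xx = nΣx² − (Σx)² = 6·274 − 36² = 1644 − 1296 = 348
S_yy = nΣy² − (Σy)² = 6·89302 − 640² = 535812 − 409600 = 126212
r = S_xy / √(S_xx·S_yy) = -900 / √(348·126212) = -900 / √43921776 = -900 / 6627.3506 = -0.1358
t = r·√(n−2)/√(1−r²) = -0.1358·√4 / √(1−0.018442) = -0.271600 / 0.990736 = -0.274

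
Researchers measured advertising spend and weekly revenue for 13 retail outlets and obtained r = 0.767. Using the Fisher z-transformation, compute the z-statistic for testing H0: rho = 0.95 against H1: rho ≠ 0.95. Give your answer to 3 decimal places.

-2.589

z_r = atanh(0.767) = 1.013000,  z_0 = atanh(0.95) = 1.831781
SE = 1/√(n−3) = 1/√10 = 0.316228
z = (z_r − z_0)/SE = (1.013000 − 1.831781) / 0.316228 = -0.818781 / 0.316228 = -2.589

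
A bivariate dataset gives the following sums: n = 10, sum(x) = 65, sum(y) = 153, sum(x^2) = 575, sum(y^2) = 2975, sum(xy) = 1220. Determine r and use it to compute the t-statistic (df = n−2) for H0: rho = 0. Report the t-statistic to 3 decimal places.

Numerator: nΣxy − (Σx)(Σy) = 10·1220 − (65)(153) = 2255
Denominator: √[(nΣx²−(Σx)²)(nΣy²−(Σy)²)]
  nΣx²−(Σx)² = 10·575 − 4225 = 1525;  nΣy²−(Σy)² = 10·2975 − 23409 = 6341
  √(1525·6341) = √9670025 = 3109.6664
r = 2255 / 3109.6664 = 0.7252
t = r·√(n−2)/√(1−r²) = 0.7252·√8 / √(1−0.525915) = 2.051175 / 0.688538 = 2.979

2.979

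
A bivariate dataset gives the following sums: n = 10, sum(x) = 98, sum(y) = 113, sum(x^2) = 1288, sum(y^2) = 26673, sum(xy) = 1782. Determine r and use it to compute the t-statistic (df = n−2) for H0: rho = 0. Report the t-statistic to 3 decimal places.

0.680

Numerator: nΣxy − (Σx)(Σy) = 10·1782 − (98)(113) = 6746
Denominator: √[(nΣx²−(Σx)²)(nΣy²−(Σy)²)]
  nΣx²−(Σx)² = 10·1288 − 9604 = 3276;  nΣy²−(Σy)² = 10·26673 − 12769 = 253961
  √(3276·253961) = √831976236 = 28843.9983
r = 6746 / 28843.9983 = 0.2339
t = r·√(n−2)/√(1−r²) = 0.2339·√8 / √(1−0.054709) = 0.661569 / 0.972261 = 0.680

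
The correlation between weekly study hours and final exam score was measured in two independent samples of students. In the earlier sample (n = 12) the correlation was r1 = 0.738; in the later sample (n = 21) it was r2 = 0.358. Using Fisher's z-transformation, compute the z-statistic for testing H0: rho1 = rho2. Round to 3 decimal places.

1.400

Fisher z-transforms: z1 = atanh(0.738) = 0.946073, z2 = atanh(0.358) = 0.374590; difference d = 0.571483
Var(d) = 1/9 + 1/18 = 0.1111111 + 0.0555556 = 0.1666667
z = d/√Var(d) = 0.571483 / √0.1666667 = 0.571483 / 0.408248 = 1.400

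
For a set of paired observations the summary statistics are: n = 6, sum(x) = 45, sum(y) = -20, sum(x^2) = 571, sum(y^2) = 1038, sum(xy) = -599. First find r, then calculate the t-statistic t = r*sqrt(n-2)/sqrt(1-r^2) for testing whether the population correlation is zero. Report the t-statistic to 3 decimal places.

-5.656

Numerator: nΣxy − (Σx)(Σy) = 6·(-599) − (45)(-20) = -2694
Denominator: √[(nΣx²−(Σx)²)(nΣy²−(Σy)²)]
  nΣx²−(Σx)² = 6·571 − 2025 = 1401;  nΣy²−(Σy)² = 6·1038 − 400 = 5828
  √(1401·5828) = √8165028 = 2857.4513
r = -2694 / 2857.4513 = -0.9428
t = r·√(n−2)/√(1−r²) = -0.9428·√4 / √(1−0.888872) = -1.885600 / 0.333359 = -5.656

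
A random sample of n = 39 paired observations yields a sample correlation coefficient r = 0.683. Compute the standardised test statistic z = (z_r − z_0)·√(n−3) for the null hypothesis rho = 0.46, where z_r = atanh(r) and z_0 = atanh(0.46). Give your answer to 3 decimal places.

z_r = atanh(0.683) = 0.834716,  z_0 = atanh(0.46) = 0.497311
SE = 1/√(n−3) = 1/√36 = 0.166667
z = (z_r − z_0)/SE = (0.834716 − 0.497311) / 0.166667 = 0.337405 / 0.166667 = 2.024

2.024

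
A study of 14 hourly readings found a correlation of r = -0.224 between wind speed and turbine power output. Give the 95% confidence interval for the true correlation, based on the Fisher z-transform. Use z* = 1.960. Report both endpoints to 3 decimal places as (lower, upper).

(-0.674, 0.348)

z_r = atanh(-0.224) = -0.227863;  SE = 1/√(n−3) = 1/√11 = 0.301511
z-limits: -0.227863 ± 1.960·0.301511 = -0.227863 ± 0.590962 = [-0.818825, 0.363099]
ρ-limits: (tanh -0.818825, tanh 0.363099) = (-0.674, 0.348)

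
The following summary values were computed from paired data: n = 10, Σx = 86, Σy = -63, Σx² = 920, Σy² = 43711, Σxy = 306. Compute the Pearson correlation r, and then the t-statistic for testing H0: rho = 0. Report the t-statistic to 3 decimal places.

Numerator: nΣxy − (Σx)(Σy) = 10·306 − (86)(-63) = 8478
Denominator: √[(nΣx²−(Σx)²)(nΣy²−(Σy)²)]
  nΣx²−(Σx)² = 10·920 − 7396 = 1804;  nΣy²−(Σy)² = 10·43711 − 3969 = 433141
  √(1804·433141) = √781386364 = 27953.2890
r = 8478 / 27953.2890 = 0.3033
t = r·√(n−2)/√(1−r²) = 0.3033·√8 / √(1−0.091991) = 0.857862 / 0.952895 = 0.900

0.900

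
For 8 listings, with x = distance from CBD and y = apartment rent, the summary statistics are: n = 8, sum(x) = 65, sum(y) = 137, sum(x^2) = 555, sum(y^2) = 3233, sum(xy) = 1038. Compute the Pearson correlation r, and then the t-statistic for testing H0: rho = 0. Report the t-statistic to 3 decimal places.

S_xy = nΣxy − ΣxΣy = 8·1038 − 65·137 = 8304 − 8905 = -601
S_xx = nΣx² − (Σx)² = 8·555 − 65² = 4440 − 4225 = 215
S_yy = nΣy² − (Σy)² = 8·3233 − 137² = 25864 − 18769 = 7095
r = S_xy / √(S_xx·S_yy) = -601 / √(215·7095) = -601 / √1525425 = -601 / 1235.0810 = -0.4866
t = r·√(n−2)/√(1−r²) = -0.4866·√6 / √(1−0.236780) = -1.191922 / 0.873625 = -1.364

-1.364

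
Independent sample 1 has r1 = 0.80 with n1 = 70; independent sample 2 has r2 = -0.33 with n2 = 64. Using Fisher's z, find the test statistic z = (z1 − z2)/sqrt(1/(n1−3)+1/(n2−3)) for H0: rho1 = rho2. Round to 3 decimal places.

Fisher z-transforms: z1 = atanh(0.80) = 1.098612, z2 = atanh(-0.33) = -0.342828; difference d = 1.441440
Var(d) = 1/67 + 1/61 = 0.0149254 + 0.0163934 = 0.0313188
z = d/√Var(d) = 1.441440 / √0.0313188 = 1.441440 / 0.176971 = 8.145

8.145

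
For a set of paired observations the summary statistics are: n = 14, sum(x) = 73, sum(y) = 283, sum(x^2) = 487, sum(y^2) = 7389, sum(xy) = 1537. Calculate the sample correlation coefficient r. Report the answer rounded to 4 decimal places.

0.1457

Numerator: nΣxy − (Σx)(Σy) = 14·1537 − (73)(283) = 859
Denominator: √[(nΣx²−(Σx)²)(nΣy²−(Σy)²)]
  nΣx²−(Σx)² = 14·487 − 5329 = 1489;  nΣy²−(Σy)² = 14·7389 − 80089 = 23357
  √(1489·23357) = √34778573 = 5897.3361
r = 859 / 5897.3361 = 0.1457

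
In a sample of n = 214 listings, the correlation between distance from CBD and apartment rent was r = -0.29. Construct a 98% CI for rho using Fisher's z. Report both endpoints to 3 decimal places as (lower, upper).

(-0.429, -0.138)

Fisher z: z_r = atanh(r) = ½·ln((1+(-0.29))/(1−(-0.29))) = -0.298566
SE(z) = 1/√(n−3) = 1/√211 = 0.068843
98% ⇒ z* = 2.326; margin = 2.326·0.068843 = 0.160129
CI on z-scale: (-0.458695, -0.138437)
Back-transform: tanh(-0.458695) = -0.429020, tanh(-0.138437) = -0.137559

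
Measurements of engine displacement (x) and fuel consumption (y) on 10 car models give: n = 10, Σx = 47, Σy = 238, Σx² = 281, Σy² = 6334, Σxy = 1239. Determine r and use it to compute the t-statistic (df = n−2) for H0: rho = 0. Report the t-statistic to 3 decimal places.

2.122

Numerator: nΣxy − (Σx)(Σy) = 10·1239 − (47)(238) = 1204
Denominator: √[(nΣx²−(Σx)²)(nΣy²−(Σy)²)]
  nΣx²−(Σx)² = 10·281 − 2209 = 601;  nΣy²−(Σy)² = 10·6334 − 56644 = 6696
  √(601·6696) = √4024296 = 2006.0648
r = 1204 / 2006.0648 = 0.6002
t = r·√(n−2)/√(1−r²) = 0.6002·√8 / √(1−0.360240) = 1.697622 / 0.799850 = 2.122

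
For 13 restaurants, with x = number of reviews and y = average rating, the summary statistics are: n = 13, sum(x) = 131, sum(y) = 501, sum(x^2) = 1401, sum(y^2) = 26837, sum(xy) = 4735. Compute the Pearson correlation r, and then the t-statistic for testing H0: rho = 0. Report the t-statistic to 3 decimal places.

Numerator: nΣxy − (Σx)(Σy) = 13·4735 − (131)(501) = -4076
Denominator: √[(nΣx²−(Σx)²)(nΣy²−(Σy)²)]
  nΣx²−(Σx)² = 13·1401 − 17161 = 1052;  nΣy²−(Σy)² = 13·26837 − 251001 = 97880
  √(1052·97880) = √102969760 = 10147.4016
r = -4076 / 10147.4016 = -0.4017
t = r·√(n−2)/√(1−r²) = -0.4017·√11 / √(1−0.161363) = -1.332288 / 0.915771 = -1.455

-1.455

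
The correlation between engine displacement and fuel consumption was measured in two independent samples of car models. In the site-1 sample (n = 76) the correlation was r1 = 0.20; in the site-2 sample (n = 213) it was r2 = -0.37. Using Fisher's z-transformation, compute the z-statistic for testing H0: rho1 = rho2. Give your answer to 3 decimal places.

4.351

Fisher z-transforms: z1 = atanh(0.20) = 0.202733, z2 = atanh(-0.37) = -0.388423; difference d = 0.591156
Var(d) = 1/73 + 1/210 = 0.0136986 + 0.0047619 = 0.0184605
z = d/√Var(d) = 0.591156 / √0.0184605 = 0.591156 / 0.135869 = 4.351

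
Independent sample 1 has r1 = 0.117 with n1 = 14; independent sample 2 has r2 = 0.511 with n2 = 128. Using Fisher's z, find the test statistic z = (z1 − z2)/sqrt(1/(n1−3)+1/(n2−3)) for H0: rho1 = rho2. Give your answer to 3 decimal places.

z1 = atanh(0.117) = 0.117538,  z2 = atanh(0.511) = 0.564082
SE = √(1/(n1−3) + 1/(n2−3)) = √(1/11 + 1/125) = √(0.0909091 + 0.0080000) = √0.0989091 = 0.314498
z = (z1 − z2)/SE = (0.117538 − 0.564082) / 0.314498 = -0.446544 / 0.314498 = -1.420

-1.420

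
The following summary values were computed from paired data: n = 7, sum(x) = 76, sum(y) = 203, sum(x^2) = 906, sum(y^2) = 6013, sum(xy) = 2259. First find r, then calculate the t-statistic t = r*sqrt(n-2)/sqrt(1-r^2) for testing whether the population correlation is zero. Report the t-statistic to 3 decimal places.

Numerator: nΣxy − (Σx)(Σy) = 7·2259 − (76)(203) = 385
Denominator: √[(nΣx²−(Σx)²)(nΣy²−(Σy)²)]
  nΣx²−(Σx)² = 7·906 − 5776 = 566;  nΣy²−(Σy)² = 7·6013 − 41209 = 882
  √(566·882) = √499212 = 706.5494
r = 385 / 706.5494 = 0.5449
t = r·√(n−2)/√(1−r²) = 0.5449·√5 / √(1−0.296916) = 1.218433 / 0.838501 = 1.453

1.453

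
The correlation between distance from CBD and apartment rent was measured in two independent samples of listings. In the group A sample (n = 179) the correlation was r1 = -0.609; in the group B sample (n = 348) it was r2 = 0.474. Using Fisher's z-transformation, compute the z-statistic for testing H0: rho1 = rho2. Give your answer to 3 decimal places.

-13.198

Fisher z-transforms: z1 = atanh(-0.609) = -0.707330, z2 = atanh(0.474) = 0.515217; difference d = -1.222547
Var(d) = 1/176 + 1/345 = 0.0056818 + 0.0028986 = 0.0085804
z = d/√Var(d) = -1.222547 / √0.0085804 = -1.222547 / 0.092630 = -13.198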